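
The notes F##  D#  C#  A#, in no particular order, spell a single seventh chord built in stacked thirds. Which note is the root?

Arranged so that each adjacent pair is a third by letter name: D# – F## – A# – C#.
The bottom of that stack, D#, is the root (this is D# dominant seventh).

D#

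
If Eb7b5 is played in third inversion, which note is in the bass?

Db

Eb7b5 = Eb–G–Bbb–Db. Third inversion → seventh in the bass = Db.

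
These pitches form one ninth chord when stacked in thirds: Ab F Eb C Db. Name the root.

Db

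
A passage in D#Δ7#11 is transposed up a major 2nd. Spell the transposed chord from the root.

D# up a major 2nd → E#. New chord: E# major seventh sharp eleven.
E# — root
G## — major 3rd
B# — perfect 5th
D## — major 7th
A## — augmented 11th

E#  G##  B#  D##  A##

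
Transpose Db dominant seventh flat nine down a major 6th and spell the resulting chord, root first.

A major 6th down from D♭ is F♭, so the new chord is F♭ dominant seventh flat nine.
Root: F♭
Major 3rd (3rd): A♭
Perfect 5th (5th): C♭
Minor 7th (7th): E𝄫
Minor 9th (9th): G𝄫

F♭ – A♭ – C♭ – E𝄫 – G𝄫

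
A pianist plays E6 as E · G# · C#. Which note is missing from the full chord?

B

E6 = E, G#, B, C#. The voicing lacks the 5th (perfect 5th), B.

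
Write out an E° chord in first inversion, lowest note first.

G – Bb – E

In root position, E° is E–G–Bb.
First inversion puts the third (G) in the bass.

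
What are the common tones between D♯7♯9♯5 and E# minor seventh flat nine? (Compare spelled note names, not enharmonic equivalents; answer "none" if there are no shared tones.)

D♯7♯9♯5: D# F## A## C# E##
E# minor seventh flat nine: E# G# B# D# F#
Common to both → D#.

D#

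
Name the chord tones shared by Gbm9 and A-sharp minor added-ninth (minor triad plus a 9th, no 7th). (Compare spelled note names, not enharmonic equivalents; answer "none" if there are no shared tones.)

Gbm9: G♭ B𝄫 D♭ F♭ A♭
A-sharp minor added-ninth: A♯ C♯ E♯ B♯
Common to both → none.

none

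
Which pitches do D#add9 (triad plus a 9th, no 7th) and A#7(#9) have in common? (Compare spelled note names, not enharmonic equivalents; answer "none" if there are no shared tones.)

A#  E#

D#add9 = D#, F##, A#, E#.
A#7(#9) = A#, C##, E#, G#, B##.
Shared: A#, E#.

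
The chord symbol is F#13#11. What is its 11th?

Root of F#13#11 = F#. The 11th is an augmented 11th: F# up an augmented 11th → B#.

B#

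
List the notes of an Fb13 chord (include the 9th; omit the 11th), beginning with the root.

Fb13 is a dominant thirteenth built on Fb.
root → Fb
3rd (major 3rd) → Ab
5th (perfect 5th) → Cb
7th (minor 7th) → Ebb
9th (major 9th) → Gb
13th (major 13th) → Db

Fb Ab Cb Ebb Gb Db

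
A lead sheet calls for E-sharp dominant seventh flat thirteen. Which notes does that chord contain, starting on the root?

E♯, G𝄪, B♯, D♯, C♯

E-sharp dominant seventh flat thirteen: dominant seventh flat thirteen on E♯.
- root: E♯
- major 3rd: G𝄪
- perfect 5th: B♯
- minor 7th: D♯
- minor 13th: C♯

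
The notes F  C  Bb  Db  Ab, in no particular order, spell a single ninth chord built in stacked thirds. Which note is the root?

Arranged so that each adjacent pair is a third by letter name: Bb – Db – F – Ab – C.
The bottom of that stack, Bb, is the root (this is Bb minor ninth).

Bb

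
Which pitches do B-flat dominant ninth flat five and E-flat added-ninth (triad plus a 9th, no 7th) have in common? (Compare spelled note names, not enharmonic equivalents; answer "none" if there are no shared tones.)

B-flat

B-flat dominant ninth flat five = B-flat, D, F-flat, A-flat, C.
E-flat added-ninth = E-flat, G, B-flat, F.
Shared: B-flat.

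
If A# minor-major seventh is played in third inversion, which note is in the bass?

G-double-sharp

A# minor-major seventh = A-sharp–C-sharp–E-sharp–G-double-sharp. Third inversion → seventh in the bass = G-double-sharp.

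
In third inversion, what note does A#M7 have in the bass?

G##

A#M7 = A#–C##–E#–G##. Third inversion → seventh in the bass = G##.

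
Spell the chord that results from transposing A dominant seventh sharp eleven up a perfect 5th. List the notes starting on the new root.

E  G#  B  D  A#

A perfect 5th up from A is E, so the new chord is E dominant seventh sharp eleven.
Root: E
Major 3rd (3rd): G#
Perfect 5th (5th): B
Minor 7th (7th): D
Augmented 11th (11th): A#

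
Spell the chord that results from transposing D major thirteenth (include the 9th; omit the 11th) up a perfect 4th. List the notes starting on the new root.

D up a perfect 4th → G. New chord: G major thirteenth.
G — root
B — major 3rd
D — perfect 5th
F# — major 7th
A — major 9th
E — major 13th

G, B, D, F#, A, E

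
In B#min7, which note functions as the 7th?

B#min7 is built on B#; its 7th is a minor 7th above the root.
A seventh above B uses the letter A, and the minor 7th above B# is A#.

A#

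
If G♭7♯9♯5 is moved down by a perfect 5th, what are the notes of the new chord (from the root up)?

Cb, Eb, G, Bbb, D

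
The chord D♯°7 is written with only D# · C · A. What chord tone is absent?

D♯°7 = D#, F#, A, C. The voicing lacks the 3rd (minor 3rd), F#.

F#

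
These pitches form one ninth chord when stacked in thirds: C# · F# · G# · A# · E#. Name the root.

F#

Stacking in thirds gives F# – A# – C# – E# – G#, so F# is the root — F# major ninth.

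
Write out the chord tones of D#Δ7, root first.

D#  F##  A#  C##

D#Δ7 is a major seventh built on D#.
- root: D#
- major 3rd: F##
- perfect 5th: A#
- major 7th: C##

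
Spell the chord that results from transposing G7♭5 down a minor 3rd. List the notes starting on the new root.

E  G#  Bb  D

A minor 3rd down from G is E, so the new chord is E dominant seventh flat five.
Root: E
Major 3rd (3rd): G#
Diminished 5th (5th): Bb
Minor 7th (7th): D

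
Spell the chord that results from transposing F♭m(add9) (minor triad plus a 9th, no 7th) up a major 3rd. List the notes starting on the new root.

Fb up a major 3rd → Ab. New chord: Ab minor added-ninth.
Ab — root
Cb — minor 3rd
Eb — perfect 5th
Bb — major 9th

Ab – Cb – Eb – Bb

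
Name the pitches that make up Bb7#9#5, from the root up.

Bb7#9#5 is a dominant seventh sharp nine sharp five built on Bb.
Bb — root
D — major 3rd
F# — augmented 5th
Ab — minor 7th
C# — augmented 9th

Bb  D  F#  Ab  C#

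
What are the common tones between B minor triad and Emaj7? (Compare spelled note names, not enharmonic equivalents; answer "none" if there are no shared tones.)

B minor triad: B D F#
Emaj7: E G# B D#
Common to both → B.

B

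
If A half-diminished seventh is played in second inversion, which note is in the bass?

A half-diminished seventh = A–C–E-flat–G. Second inversion → fifth in the bass = E-flat.

E-flat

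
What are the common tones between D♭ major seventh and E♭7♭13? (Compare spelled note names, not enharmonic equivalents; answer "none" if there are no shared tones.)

Db

D♭ major seventh = Db, F, Ab, C.
E♭7♭13 = Eb, G, Bb, Db, Cb.
Shared: Db.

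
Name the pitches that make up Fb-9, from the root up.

Fb  Abb  Cb  Ebb  Gb

Fb-9 is a minor ninth built on Fb.
root → Fb
3rd (minor 3rd) → Abb
5th (perfect 5th) → Cb
7th (minor 7th) → Ebb
9th (major 9th) → Gb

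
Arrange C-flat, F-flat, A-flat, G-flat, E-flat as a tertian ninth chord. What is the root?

Stacking in thirds gives F-flat – A-flat – C-flat – E-flat – G-flat, so F-flat is the root — F-flat major ninth.

F-flat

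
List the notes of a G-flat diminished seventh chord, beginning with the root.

G♭, B𝄫, D𝄫, F𝄫

G-flat diminished seventh is a diminished seventh built on G♭.
root → G♭
3rd (minor 3rd) → B𝄫
5th (diminished 5th) → D𝄫
7th (diminished 7th) → F𝄫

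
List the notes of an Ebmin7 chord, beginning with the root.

Ebmin7 is a minor seventh built on Eb.
Eb — root
Gb — minor 3rd
Bb — perfect 5th
Db — minor 7th

Eb, Gb, Bb, Db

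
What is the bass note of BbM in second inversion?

BbM = B♭–D–F. Second inversion → fifth in the bass = F.

F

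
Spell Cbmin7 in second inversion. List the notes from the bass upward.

In root position, Cbmin7 is C♭–E𝄫–G♭–B𝄫.
Second inversion puts the fifth (G♭) in the bass.

G♭ – B𝄫 – C♭ – E𝄫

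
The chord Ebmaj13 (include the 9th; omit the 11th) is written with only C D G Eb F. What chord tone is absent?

Bb

The full Ebmaj13 chord is Eb, G, Bb, D, F, C.
Comparing with the voicing, the perfect 5th (5th) — Bb — is absent.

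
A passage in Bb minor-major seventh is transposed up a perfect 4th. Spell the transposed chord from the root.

B♭ up a perfect 4th → E♭. New chord: E♭ minor-major seventh.
- root: E♭
- minor 3rd: G♭
- perfect 5th: B♭
- major 7th: D

E♭, G♭, B♭, D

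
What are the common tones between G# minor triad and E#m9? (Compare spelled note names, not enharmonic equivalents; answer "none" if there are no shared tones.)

G# minor triad = G#, B, D#.
E#m9 = E#, G#, B#, D#, F##.
Shared: G#, D#.

G# – D#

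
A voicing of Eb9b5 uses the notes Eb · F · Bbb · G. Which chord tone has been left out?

Db

The full Eb9b5 chord is Eb, G, Bbb, Db, F.
Comparing with the voicing, the minor 7th (7th) — Db — is absent.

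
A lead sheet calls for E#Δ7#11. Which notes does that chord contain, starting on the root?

Root E#, quality major seventh sharp eleven:
E# — root
G## — major 3rd
B# — perfect 5th
D## — major 7th
A## — augmented 11th

E#, G##, B#, D##, A##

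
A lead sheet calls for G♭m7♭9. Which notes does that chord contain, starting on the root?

Root Gb, quality minor seventh flat nine:
root → Gb
3rd (minor 3rd) → Bbb
5th (perfect 5th) → Db
7th (minor 7th) → Fb
9th (minor 9th) → Abb

Gb – Bbb – Db – Fb – Abb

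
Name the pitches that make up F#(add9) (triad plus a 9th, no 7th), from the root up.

F# A# C# G#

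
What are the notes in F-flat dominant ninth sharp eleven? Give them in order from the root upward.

F-flat, A-flat, C-flat, E-double-flat, G-flat, B-flat

Root F-flat, quality dominant ninth sharp eleven:
F-flat — root
A-flat — major 3rd
C-flat — perfect 5th
E-double-flat — minor 7th
G-flat — major 9th
B-flat — augmented 11th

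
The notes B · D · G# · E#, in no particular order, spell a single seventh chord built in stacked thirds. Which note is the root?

E#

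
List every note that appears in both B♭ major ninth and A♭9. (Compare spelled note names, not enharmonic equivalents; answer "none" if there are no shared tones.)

B♭, C

B♭ major ninth: B♭ D F A C
A♭9: A♭ C E♭ G♭ B♭
Common to both → B♭, C.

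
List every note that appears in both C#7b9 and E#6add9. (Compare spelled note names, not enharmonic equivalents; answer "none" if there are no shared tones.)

E#

C#7b9: C# E# G# B D
E#6add9: E# G## B# C## F##
Common to both → E#.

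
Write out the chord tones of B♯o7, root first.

B# – D# – F# – A

Root B#, quality diminished seventh:
Root: B#
Minor 3rd (3rd): D#
Diminished 5th (5th): F#
Diminished 7th (7th): A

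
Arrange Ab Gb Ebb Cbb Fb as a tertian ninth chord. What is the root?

Fb

Arranged so that each adjacent pair is a third by letter name: Fb – Ab – Cbb – Ebb – Gb.
The bottom of that stack, Fb, is the root (this is Fb dominant ninth flat five).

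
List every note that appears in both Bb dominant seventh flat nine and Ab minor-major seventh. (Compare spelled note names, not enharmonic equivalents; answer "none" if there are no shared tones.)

A-flat – C-flat

Bb dominant seventh flat nine: B-flat D F A-flat C-flat
Ab minor-major seventh: A-flat C-flat E-flat G
Common to both → A-flat, C-flat.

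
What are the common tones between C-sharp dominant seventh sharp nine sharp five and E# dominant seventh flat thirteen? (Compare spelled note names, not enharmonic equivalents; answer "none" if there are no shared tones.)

C-sharp E-sharp G-double-sharp

C-sharp dominant seventh sharp nine sharp five: C-sharp E-sharp G-double-sharp B D-double-sharp
E# dominant seventh flat thirteen: E-sharp G-double-sharp B-sharp D-sharp C-sharp
Common to both → C-sharp, E-sharp, G-double-sharp.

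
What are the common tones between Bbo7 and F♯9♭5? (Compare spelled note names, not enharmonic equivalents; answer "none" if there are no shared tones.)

Bbo7 = Bb, Db, Fb, Abb.
F♯9♭5 = F#, A#, C, E, G#.
Shared: none.

none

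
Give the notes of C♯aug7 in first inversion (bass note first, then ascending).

C♯aug7 = C#–E#–G##–B; first inversion → third (E#) lowest.

E#, G##, B, C#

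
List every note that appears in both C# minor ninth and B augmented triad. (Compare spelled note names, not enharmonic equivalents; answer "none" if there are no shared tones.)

B  D#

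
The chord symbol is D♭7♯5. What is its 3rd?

F

D♭7♯5 is built on Db; its 3rd is a major 3rd above the root.
A third above D uses the letter F, and the major 3rd above Db is F.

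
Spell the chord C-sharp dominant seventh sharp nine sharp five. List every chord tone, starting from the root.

C-sharp – E-sharp – G-double-sharp – B – D-double-sharp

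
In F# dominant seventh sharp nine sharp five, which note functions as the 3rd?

Root of F# dominant seventh sharp nine sharp five = F#. The 3rd is a major 3rd: F# up a major 3rd → A#.

A#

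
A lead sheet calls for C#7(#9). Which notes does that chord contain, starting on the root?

C#7(#9): dominant seventh sharp nine on C#.
root → C#
3rd (major 3rd) → E#
5th (perfect 5th) → G#
7th (minor 7th) → B
9th (augmented 9th) → D##

C#  E#  G#  B  D##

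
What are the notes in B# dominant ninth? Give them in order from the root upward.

B-sharp, D-double-sharp, F-double-sharp, A-sharp, C-double-sharp

B# dominant ninth: dominant ninth on B-sharp.
B-sharp — root
D-double-sharp — major 3rd
F-double-sharp — perfect 5th
A-sharp — minor 7th
C-double-sharp — major 9th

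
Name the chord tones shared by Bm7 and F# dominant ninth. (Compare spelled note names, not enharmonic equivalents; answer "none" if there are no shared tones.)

Bm7 = B, D, F#, A.
F# dominant ninth = F#, A#, C#, E, G#.
Shared: F#.

F#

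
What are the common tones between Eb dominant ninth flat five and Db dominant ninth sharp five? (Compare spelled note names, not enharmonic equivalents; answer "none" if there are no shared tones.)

E-flat, D-flat, F

Eb dominant ninth flat five: E-flat G B-double-flat D-flat F
Db dominant ninth sharp five: D-flat F A C-flat E-flat
Common to both → E-flat, D-flat, F.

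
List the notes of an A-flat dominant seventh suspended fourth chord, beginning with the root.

Root Ab, quality dominant seventh suspended fourth:
Root: Ab
Perfect 4th (4th): Db
Perfect 5th (5th): Eb
Minor 7th (7th): Gb

Ab – Db – Eb – Gb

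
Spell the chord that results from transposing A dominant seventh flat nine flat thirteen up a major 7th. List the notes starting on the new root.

A up a major 7th → G-sharp. New chord: G-sharp dominant seventh flat nine flat thirteen.
root → G-sharp
3rd (major 3rd) → B-sharp
5th (perfect 5th) → D-sharp
7th (minor 7th) → F-sharp
9th (minor 9th) → A
13th (minor 13th) → E

G-sharp, B-sharp, D-sharp, F-sharp, A, E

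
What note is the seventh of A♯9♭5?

G#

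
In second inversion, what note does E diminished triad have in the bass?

E diminished triad in root position is E–G–B♭.
Second inversion places the fifth in the bass, which is B♭.

B♭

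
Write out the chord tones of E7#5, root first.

Root E, quality augmented seventh:
Root: E
Major 3rd (3rd): G#
Augmented 5th (5th): B#
Minor 7th (7th): D

E, G#, B#, D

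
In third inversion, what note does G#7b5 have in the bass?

F#

G#7b5 = G#–B#–D–F#. Third inversion → seventh in the bass = F#.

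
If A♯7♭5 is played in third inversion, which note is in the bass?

G#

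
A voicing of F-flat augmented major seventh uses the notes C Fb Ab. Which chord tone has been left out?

Eb

F-flat augmented major seventh = Fb, Ab, C, Eb. The voicing lacks the 7th (major 7th), Eb.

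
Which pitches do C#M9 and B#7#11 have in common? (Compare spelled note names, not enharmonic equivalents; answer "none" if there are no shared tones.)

C#M9 = C#, E#, G#, B#, D#.
B#7#11 = B#, D##, F##, A#, E##.
Shared: B#.

B#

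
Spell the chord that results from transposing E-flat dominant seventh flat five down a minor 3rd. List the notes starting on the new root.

A minor 3rd down from E-flat is C, so the new chord is C dominant seventh flat five.
C — root
E — major 3rd
G-flat — diminished 5th
B-flat — minor 7th

C – E – G-flat – B-flat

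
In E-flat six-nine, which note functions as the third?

Root of E-flat six-nine = E-flat. The 3rd is a major 3rd: E-flat up a major 3rd → G.

G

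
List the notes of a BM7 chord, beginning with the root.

B, D♯, F♯, A♯

Root B, quality major seventh:
root → B
3rd (major 3rd) → D♯
5th (perfect 5th) → F♯
7th (major 7th) → A♯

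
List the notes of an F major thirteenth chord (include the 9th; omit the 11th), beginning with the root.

F, A, C, E, G, D

F major thirteenth is a major thirteenth built on F.
- root: F
- major 3rd: A
- perfect 5th: C
- major 7th: E
- major 9th: G
- major 13th: D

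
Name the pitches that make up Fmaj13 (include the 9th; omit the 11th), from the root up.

Fmaj13: major thirteenth on F.
F — root
A — major 3rd
C — perfect 5th
E — major 7th
G — major 9th
D — major 13th

F – A – C – E – G – D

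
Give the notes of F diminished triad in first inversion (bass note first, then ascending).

Ab – Cb – F

F diminished triad = F–Ab–Cb; first inversion → third (Ab) lowest.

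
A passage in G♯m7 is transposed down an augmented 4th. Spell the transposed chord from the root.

D – F – A – C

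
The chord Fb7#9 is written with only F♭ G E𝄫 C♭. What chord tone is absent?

Fb7#9 = F♭, A♭, C♭, E𝄫, G. The voicing lacks the 3rd (major 3rd), A♭.

A♭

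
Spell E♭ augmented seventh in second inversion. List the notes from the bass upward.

B, D-flat, E-flat, G

E♭ augmented seventh = E-flat–G–B–D-flat; second inversion → fifth (B) lowest.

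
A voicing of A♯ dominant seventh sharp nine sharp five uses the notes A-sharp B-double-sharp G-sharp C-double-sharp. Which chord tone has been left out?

E-double-sharp

A♯ dominant seventh sharp nine sharp five = A-sharp, C-double-sharp, E-double-sharp, G-sharp, B-double-sharp. The voicing lacks the 5th (augmented 5th), E-double-sharp.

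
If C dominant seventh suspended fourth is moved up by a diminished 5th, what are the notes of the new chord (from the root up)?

Gb – Cb – Db – Fb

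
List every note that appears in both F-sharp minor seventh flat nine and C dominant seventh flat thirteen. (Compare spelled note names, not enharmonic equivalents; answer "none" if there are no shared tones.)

E G

F-sharp minor seventh flat nine = F-sharp, A, C-sharp, E, G.
C dominant seventh flat thirteen = C, E, G, B-flat, A-flat.
Shared: E, G.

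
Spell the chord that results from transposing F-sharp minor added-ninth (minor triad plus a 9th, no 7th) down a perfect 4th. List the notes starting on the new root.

C#, E, G#, D#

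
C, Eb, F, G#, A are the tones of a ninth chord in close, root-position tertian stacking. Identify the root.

F

Arranged so that each adjacent pair is a third by letter name: F – A – C – Eb – G#.
The bottom of that stack, F, is the root (this is F dominant seventh sharp nine).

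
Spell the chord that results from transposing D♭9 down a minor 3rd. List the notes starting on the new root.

Bb D F Ab C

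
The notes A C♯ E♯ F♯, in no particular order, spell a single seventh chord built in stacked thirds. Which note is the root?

F♯

Stacking in thirds gives F♯ – A – C♯ – E♯, so F♯ is the root — F♯ minor-major seventh.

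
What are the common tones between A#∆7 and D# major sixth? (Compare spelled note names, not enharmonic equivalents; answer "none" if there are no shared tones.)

A#∆7 = A#, C##, E#, G##.
D# major sixth = D#, F##, A#, B#.
Shared: A#.

A#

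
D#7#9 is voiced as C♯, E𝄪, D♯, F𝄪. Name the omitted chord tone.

D#7#9 = D♯, F𝄪, A♯, C♯, E𝄪. The voicing lacks the 5th (perfect 5th), A♯.

A♯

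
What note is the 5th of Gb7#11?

Root of Gb7#11 = G♭. The 5th is a perfect 5th: G♭ up a perfect 5th → D♭.

D♭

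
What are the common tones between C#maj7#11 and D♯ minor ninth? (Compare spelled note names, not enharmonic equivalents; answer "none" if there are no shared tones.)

C#maj7#11 = C♯, E♯, G♯, B♯, F𝄪.
D♯ minor ninth = D♯, F♯, A♯, C♯, E♯.
Shared: C♯, E♯.

C♯ – E♯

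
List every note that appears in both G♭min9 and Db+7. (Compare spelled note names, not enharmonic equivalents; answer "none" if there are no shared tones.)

G♭min9: Gb Bbb Db Fb Ab
Db+7: Db F A Cb
Common to both → Db.

Db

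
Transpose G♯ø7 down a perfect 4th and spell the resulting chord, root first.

D# F# A C#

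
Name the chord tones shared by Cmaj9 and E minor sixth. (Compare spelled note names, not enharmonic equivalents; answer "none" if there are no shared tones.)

E – G – B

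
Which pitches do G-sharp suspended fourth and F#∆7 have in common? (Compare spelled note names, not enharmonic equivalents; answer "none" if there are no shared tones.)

C♯

G-sharp suspended fourth = G♯, C♯, D♯.
F#∆7 = F♯, A♯, C♯, E♯.
Shared: C♯.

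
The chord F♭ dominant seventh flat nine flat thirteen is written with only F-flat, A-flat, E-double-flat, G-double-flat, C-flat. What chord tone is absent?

F♭ dominant seventh flat nine flat thirteen = F-flat, A-flat, C-flat, E-double-flat, G-double-flat, D-double-flat. The voicing lacks the 13th (minor 13th), D-double-flat.

D-double-flat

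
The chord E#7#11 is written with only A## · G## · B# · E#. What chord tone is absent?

E#7#11 = E#, G##, B#, D#, A##. The voicing lacks the 7th (minor 7th), D#.

D#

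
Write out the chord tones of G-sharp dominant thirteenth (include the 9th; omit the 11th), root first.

G-sharp, B-sharp, D-sharp, F-sharp, A-sharp, E-sharp

Root G-sharp, quality dominant thirteenth:
root → G-sharp
3rd (major 3rd) → B-sharp
5th (perfect 5th) → D-sharp
7th (minor 7th) → F-sharp
9th (major 9th) → A-sharp
13th (major 13th) → E-sharp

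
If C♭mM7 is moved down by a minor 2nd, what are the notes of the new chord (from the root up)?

A minor 2nd down from C♭ is B♭, so the new chord is B♭ minor-major seventh.
root → B♭
3rd (minor 3rd) → D♭
5th (perfect 5th) → F
7th (major 7th) → A

B♭  D♭  F  A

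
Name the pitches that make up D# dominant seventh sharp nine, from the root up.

Root D-sharp, quality dominant seventh sharp nine:
- root: D-sharp
- major 3rd: F-double-sharp
- perfect 5th: A-sharp
- minor 7th: C-sharp
- augmented 9th: E-double-sharp

D-sharp – F-double-sharp – A-sharp – C-sharp – E-double-sharp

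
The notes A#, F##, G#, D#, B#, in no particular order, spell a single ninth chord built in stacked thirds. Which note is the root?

Stacking in thirds gives G# – B# – D# – F## – A#, so G# is the root — G# major ninth.

G#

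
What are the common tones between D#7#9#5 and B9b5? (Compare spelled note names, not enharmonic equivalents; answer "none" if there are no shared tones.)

D#, C#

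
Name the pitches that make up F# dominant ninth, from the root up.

Root F-sharp, quality dominant ninth:
- root: F-sharp
- major 3rd: A-sharp
- perfect 5th: C-sharp
- minor 7th: E
- major 9th: G-sharp

F-sharp  A-sharp  C-sharp  E  G-sharp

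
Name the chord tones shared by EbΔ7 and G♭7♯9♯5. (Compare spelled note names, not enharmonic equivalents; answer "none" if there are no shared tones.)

EbΔ7 = E♭, G, B♭, D.
G♭7♯9♯5 = G♭, B♭, D, F♭, A.
Shared: B♭, D.

B♭, D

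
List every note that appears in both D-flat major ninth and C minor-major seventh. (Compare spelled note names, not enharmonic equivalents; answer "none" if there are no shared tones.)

C  E-flat

D-flat major ninth = D-flat, F, A-flat, C, E-flat.
C minor-major seventh = C, E-flat, G, B.
Shared: C, E-flat.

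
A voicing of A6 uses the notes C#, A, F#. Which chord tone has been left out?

A6 = A, C#, E, F#. The voicing lacks the 5th (perfect 5th), E.

E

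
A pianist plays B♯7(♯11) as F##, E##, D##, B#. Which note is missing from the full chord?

B♯7(♯11) = B#, D##, F##, A#, E##. The voicing lacks the 7th (minor 7th), A#.

A#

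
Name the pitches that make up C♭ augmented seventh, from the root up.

C-flat – E-flat – G – B-double-flat

C♭ augmented seventh: augmented seventh on C-flat.
- root: C-flat
- major 3rd: E-flat
- augmented 5th: G
- minor 7th: B-double-flat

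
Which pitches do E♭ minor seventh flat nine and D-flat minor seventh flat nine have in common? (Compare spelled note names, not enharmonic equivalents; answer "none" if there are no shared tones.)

D-flat F-flat

E♭ minor seventh flat nine = E-flat, G-flat, B-flat, D-flat, F-flat.
D-flat minor seventh flat nine = D-flat, F-flat, A-flat, C-flat, E-double-flat.
Shared: D-flat, F-flat.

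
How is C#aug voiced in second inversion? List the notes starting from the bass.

G##  C#  E#

C#aug = C#–E#–G##; second inversion → fifth (G##) lowest.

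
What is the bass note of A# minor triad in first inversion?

C#

A# minor triad = A#–C#–E#. First inversion → third in the bass = C#.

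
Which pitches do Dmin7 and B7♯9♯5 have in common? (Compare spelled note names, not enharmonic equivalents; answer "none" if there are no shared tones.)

A

Dmin7: D F A C
B7♯9♯5: B D# F## A C##
Common to both → A.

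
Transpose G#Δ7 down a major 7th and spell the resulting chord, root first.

A major 7th down from G# is A, so the new chord is A major seventh.
- root: A
- major 3rd: C#
- perfect 5th: E
- major 7th: G#

A – C# – E – G#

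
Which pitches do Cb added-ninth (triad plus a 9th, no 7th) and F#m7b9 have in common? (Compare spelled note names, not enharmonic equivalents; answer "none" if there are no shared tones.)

none

Cb added-ninth = Cb, Eb, Gb, Db.
F#m7b9 = F#, A, C#, E, G.
Shared: none.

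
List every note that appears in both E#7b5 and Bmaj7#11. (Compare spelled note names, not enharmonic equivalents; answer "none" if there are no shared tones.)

E#, B, D#

E#7b5 = E#, G##, B, D#.
Bmaj7#11 = B, D#, F#, A#, E#.
Shared: E#, B, D#.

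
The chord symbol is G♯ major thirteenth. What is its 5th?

D-sharp

Root of G♯ major thirteenth = G-sharp. The 5th is a perfect 5th: G-sharp up a perfect 5th → D-sharp.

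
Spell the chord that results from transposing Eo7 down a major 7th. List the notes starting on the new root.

E down a major 7th → F. New chord: F diminished seventh.
root → F
3rd (minor 3rd) → Ab
5th (diminished 5th) → Cb
7th (diminished 7th) → Ebb

F Ab Cb Ebb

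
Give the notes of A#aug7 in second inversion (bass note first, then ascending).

E𝄪, G♯, A♯, C𝄪

In root position, A#aug7 is A♯–C𝄪–E𝄪–G♯.
Second inversion puts the fifth (E𝄪) in the bass.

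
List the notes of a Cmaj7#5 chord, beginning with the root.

Root C, quality augmented major seventh:
- root: C
- major 3rd: E
- augmented 5th: G#
- major 7th: B

C, E, G#, B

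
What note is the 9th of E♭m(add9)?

F

E♭m(add9) is built on Eb; its 9th is a major 9th above the root.
A second above E uses the letter F, and the major 9th above Eb is F.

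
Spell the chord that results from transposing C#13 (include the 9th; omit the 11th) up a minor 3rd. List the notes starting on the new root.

E – G# – B – D – F# – C#

Transposed root: C# → E (minor 3rd up). So we spell E dominant thirteenth:
- root: E
- major 3rd: G#
- perfect 5th: B
- minor 7th: D
- major 9th: F#
- major 13th: C#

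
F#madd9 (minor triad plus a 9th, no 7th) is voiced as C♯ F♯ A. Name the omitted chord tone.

G♯

F#madd9 = F♯, A, C♯, G♯. The voicing lacks the 9th (major 9th), G♯.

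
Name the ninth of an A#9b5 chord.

B#

A#9b5 is built on A#; its 9th is a major 9th above the root.
A second above A uses the letter B, and the major 9th above A# is B#.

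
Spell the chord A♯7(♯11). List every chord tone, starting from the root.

A# C## E# G# D##

A♯7(♯11) is a dominant seventh sharp eleven built on A#.
A# — root
C## — major 3rd
E# — perfect 5th
G# — minor 7th
D## — augmented 11th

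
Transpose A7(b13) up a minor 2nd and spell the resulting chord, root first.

Bb  D  F  Ab  Gb

A minor 2nd up from A is Bb, so the new chord is Bb dominant seventh flat thirteen.
Root: Bb
Major 3rd (3rd): D
Perfect 5th (5th): F
Minor 7th (7th): Ab
Minor 13th (13th): Gb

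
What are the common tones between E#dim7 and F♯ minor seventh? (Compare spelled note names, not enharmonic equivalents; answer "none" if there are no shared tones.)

E#dim7 = E#, G#, B, D.
F♯ minor seventh = F#, A, C#, E.
Shared: none.

none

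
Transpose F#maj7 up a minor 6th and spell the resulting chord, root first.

D, F#, A, C#

A minor 6th up from F# is D, so the new chord is D major seventh.
Root: D
Major 3rd (3rd): F#
Perfect 5th (5th): A
Major 7th (7th): C#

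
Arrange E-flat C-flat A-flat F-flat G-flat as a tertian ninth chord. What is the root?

F-flat

Stacking in thirds gives F-flat – A-flat – C-flat – E-flat – G-flat, so F-flat is the root — F-flat major ninth.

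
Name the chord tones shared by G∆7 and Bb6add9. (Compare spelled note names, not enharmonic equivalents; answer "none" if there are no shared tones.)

G, D

G∆7 = G, B, D, F#.
Bb6add9 = Bb, D, F, G, C.
Shared: G, D.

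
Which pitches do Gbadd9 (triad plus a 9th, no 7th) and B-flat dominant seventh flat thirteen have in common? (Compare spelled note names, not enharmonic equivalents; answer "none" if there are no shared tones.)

Gb Bb Ab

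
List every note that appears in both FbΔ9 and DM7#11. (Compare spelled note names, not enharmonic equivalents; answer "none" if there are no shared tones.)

FbΔ9: Fb Ab Cb Eb Gb
DM7#11: D F# A C# G#
Common to both → none.

none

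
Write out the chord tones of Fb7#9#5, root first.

Fb, Ab, C, Ebb, G

Fb7#9#5 is a dominant seventh sharp nine sharp five built on Fb.
Root: Fb
Major 3rd (3rd): Ab
Augmented 5th (5th): C
Minor 7th (7th): Ebb
Augmented 9th (9th): G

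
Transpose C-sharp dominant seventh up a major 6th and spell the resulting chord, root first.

A-sharp – C-double-sharp – E-sharp – G-sharp

Transposed root: C-sharp → A-sharp (major 6th up). So we spell A-sharp dominant seventh:
A-sharp — root
C-double-sharp — major 3rd
E-sharp — perfect 5th
G-sharp — minor 7th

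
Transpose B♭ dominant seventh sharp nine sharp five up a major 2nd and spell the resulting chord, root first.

C – E – G# – Bb – D#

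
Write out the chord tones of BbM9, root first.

BbM9 is a major ninth built on Bb.
Bb — root
D — major 3rd
F — perfect 5th
A — major 7th
C — major 9th

Bb, D, F, A, C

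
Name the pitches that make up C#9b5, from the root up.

C#9b5 is a dominant ninth flat five built on C#.
C# — root
E# — major 3rd
G — diminished 5th
B — minor 7th
D# — major 9th

C# – E# – G – B – D#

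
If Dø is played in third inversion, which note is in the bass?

C

Dø = D–F–Ab–C. Third inversion → seventh in the bass = C.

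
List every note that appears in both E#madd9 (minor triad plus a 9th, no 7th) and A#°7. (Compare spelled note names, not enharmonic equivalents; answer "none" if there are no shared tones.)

none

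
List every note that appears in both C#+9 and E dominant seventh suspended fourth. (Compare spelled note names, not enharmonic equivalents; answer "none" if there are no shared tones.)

B

C#+9 = C#, E#, G##, B, D#.
E dominant seventh suspended fourth = E, A, B, D.
Shared: B.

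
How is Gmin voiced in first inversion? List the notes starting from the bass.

Bb D G

Gmin = G–Bb–D; first inversion → third (Bb) lowest.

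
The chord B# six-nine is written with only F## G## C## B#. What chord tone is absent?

B# six-nine = B#, D##, F##, G##, C##. The voicing lacks the 3rd (major 3rd), D##.

D##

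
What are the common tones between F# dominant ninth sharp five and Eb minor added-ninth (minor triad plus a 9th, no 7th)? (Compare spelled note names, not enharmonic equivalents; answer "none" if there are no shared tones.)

none

F# dominant ninth sharp five = F-sharp, A-sharp, C-double-sharp, E, G-sharp.
Eb minor added-ninth = E-flat, G-flat, B-flat, F.
Shared: none.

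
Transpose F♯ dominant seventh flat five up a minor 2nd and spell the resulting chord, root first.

G, B, D-flat, F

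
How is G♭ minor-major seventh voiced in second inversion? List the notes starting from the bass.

Db, F, Gb, Bbb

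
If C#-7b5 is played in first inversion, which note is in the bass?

C#-7b5 in root position is C#–E–G–B.
First inversion places the third in the bass, which is E.

E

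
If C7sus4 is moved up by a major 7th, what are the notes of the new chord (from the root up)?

C up a major 7th → B. New chord: B dominant seventh suspended fourth.
- root: B
- perfect 4th: E
- perfect 5th: F#
- minor 7th: A

B, E, F#, A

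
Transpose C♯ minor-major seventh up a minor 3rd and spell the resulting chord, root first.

E  G  B  D-sharp

A minor 3rd up from C-sharp is E, so the new chord is E minor-major seventh.
- root: E
- minor 3rd: G
- perfect 5th: B
- major 7th: D-sharp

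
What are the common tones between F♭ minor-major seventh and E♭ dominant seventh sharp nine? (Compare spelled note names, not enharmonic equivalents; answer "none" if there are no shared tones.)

E-flat

F♭ minor-major seventh = F-flat, A-double-flat, C-flat, E-flat.
E♭ dominant seventh sharp nine = E-flat, G, B-flat, D-flat, F-sharp.
Shared: E-flat.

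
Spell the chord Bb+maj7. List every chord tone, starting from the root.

Bb  D  F#  A

Bb+maj7: augmented major seventh on Bb.
- root: Bb
- major 3rd: D
- augmented 5th: F#
- major 7th: A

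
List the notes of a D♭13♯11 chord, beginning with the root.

D♭13♯11: dominant thirteenth sharp eleven on Db.
Db — root
F — major 3rd
Ab — perfect 5th
Cb — minor 7th
Eb — major 9th
G — augmented 11th
Bb — major 13th

Db, F, Ab, Cb, Eb, G, Bb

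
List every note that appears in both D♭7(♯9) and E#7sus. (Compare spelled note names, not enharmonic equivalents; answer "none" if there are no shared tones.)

D♭7(♯9): D♭ F A♭ C♭ E
E#7sus: E♯ A♯ B♯ D♯
Common to both → none.

none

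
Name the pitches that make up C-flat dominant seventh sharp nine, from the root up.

Root Cb, quality dominant seventh sharp nine:
Root: Cb
Major 3rd (3rd): Eb
Perfect 5th (5th): Gb
Minor 7th (7th): Bbb
Augmented 9th (9th): D

Cb Eb Gb Bbb D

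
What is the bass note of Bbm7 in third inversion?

Ab

Bbm7 = Bb–Db–F–Ab. Third inversion → seventh in the bass = Ab.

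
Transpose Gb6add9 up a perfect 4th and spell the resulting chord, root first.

Cb, Eb, Gb, Ab, Db

Transposed root: Gb → Cb (perfect 4th up). So we spell Cb six-nine:
- root: Cb
- major 3rd: Eb
- perfect 5th: Gb
- major 6th: Ab
- major 9th: Db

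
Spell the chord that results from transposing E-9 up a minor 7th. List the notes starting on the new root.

D, F, A, C, E

E up a minor 7th → D. New chord: D minor ninth.
- root: D
- minor 3rd: F
- perfect 5th: A
- minor 7th: C
- major 9th: E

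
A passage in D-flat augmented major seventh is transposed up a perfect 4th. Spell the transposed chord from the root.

A perfect 4th up from Db is Gb, so the new chord is Gb augmented major seventh.
- root: Gb
- major 3rd: Bb
- augmented 5th: D
- major 7th: F

Gb  Bb  D  F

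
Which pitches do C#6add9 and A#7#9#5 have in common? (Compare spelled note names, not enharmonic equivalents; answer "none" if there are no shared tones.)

G#  A#

C#6add9 = C#, E#, G#, A#, D#.
A#7#9#5 = A#, C##, E##, G#, B##.
Shared: G#, A#.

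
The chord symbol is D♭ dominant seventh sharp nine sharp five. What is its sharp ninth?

D♭ dominant seventh sharp nine sharp five is built on D-flat; its 9th is an augmented 9th above the root.
A second above D uses the letter E, and the augmented 9th above D-flat is E.

E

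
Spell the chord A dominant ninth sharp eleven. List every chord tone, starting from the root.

A, C-sharp, E, G, B, D-sharp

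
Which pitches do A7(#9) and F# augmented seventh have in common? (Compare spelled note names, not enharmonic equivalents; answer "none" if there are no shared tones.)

A7(#9) = A, C#, E, G, B#.
F# augmented seventh = F#, A#, C##, E.
Shared: E.

E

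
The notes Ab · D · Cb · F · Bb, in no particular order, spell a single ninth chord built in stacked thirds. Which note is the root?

Bb

Arranged so that each adjacent pair is a third by letter name: Bb – D – F – Ab – Cb.
The bottom of that stack, Bb, is the root (this is Bb dominant seventh flat nine).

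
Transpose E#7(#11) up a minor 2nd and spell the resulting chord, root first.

F♯, A♯, C♯, E, B♯

A minor 2nd up from E♯ is F♯, so the new chord is F♯ dominant seventh sharp eleven.
Root: F♯
Major 3rd (3rd): A♯
Perfect 5th (5th): C♯
Minor 7th (7th): E
Augmented 11th (11th): B♯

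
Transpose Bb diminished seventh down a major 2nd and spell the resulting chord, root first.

Bb down a major 2nd → Ab. New chord: Ab diminished seventh.
Root: Ab
Minor 3rd (3rd): Cb
Diminished 5th (5th): Ebb
Diminished 7th (7th): Gbb

Ab – Cb – Ebb – Gbb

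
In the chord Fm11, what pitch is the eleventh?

Bb

Fm11 is built on F; its 11th is a perfect 11th above the root.
A fourth above F uses the letter B, and the perfect 11th above F is Bb.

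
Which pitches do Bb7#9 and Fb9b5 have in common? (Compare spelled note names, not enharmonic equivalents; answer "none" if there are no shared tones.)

Bb7#9 = Bb, D, F, Ab, C#.
Fb9b5 = Fb, Ab, Cbb, Ebb, Gb.
Shared: Ab.

Ab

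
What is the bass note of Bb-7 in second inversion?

Bb-7 = Bb–Db–F–Ab. Second inversion → fifth in the bass = F.

F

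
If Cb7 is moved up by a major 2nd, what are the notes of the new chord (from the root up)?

D♭ F A♭ C♭

Transposed root: C♭ → D♭ (major 2nd up). So we spell D♭ dominant seventh:
root → D♭
3rd (major 3rd) → F
5th (perfect 5th) → A♭
7th (minor 7th) → C♭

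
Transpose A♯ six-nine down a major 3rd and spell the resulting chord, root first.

F#, A#, C#, D#, G#

Transposed root: A# → F# (major 3rd down). So we spell F# six-nine:
root → F#
3rd (major 3rd) → A#
5th (perfect 5th) → C#
6th (major 6th) → D#
9th (major 9th) → G#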